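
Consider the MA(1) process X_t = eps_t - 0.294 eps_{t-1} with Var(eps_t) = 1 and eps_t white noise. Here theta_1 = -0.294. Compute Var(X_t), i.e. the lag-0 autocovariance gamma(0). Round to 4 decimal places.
\gamma(0) = 1.0864

For an MA(q) process X_t = eps_t + sum_i theta_i eps_{t-i} with
Var(eps_t) = sigma^2, the variance is
  gamma(0) = sigma^2 * (1 + sum_i theta_i^2).
  sum_i theta_i^2 = (-0.294)^2 = 0.086436.
  gamma(0) = 1 * (1 + 0.086436) = 1 * 1.086436 = 1.086436, which rounds to 1.0864.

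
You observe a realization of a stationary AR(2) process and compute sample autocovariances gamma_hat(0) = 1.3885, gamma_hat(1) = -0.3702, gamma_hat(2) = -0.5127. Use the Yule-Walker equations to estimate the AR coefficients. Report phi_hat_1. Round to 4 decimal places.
\hat\phi_{1} = -0.3930

The Yule-Walker equations for an AR(p) process read, in matrix form,
  Gamma_p phi = r_p,   with   (Gamma_p)_{ij} = gamma(|i - j|),
                       (r_p)_i = gamma(i),   i,j = 1..p.
Substitute the sample gammas (Toeplitz matrix and right-hand side of size 2):
  Gamma_p = [[1.3885, -0.3702], [-0.3702, 1.3885]]
  r_p     = [-0.3702, -0.5127]
Written out:
  1.3885 phi_1 - 0.3702 phi_2 = -0.3702
  -0.3702 phi_1 + 1.3885 phi_2 = -0.5127
Solve by Cramer's rule:
  det = gamma(0)^2 - gamma(1)^2 = (1.3885)^2 - (-0.3702)^2 = 1.92793225 - 0.13704804 = 1.79088421
  phi_hat_1 = [gamma(1) gamma(0) - gamma(1) gamma(2)] / det = [(-0.3702)(1.3885) - (-0.3702)(-0.5127)] / 1.79088421 = -0.70382424 / 1.79088421 = -0.393
  phi_hat_2 = [gamma(0) gamma(2) - gamma(1)^2] / det = [(1.3885)(-0.5127) - (-0.3702)^2] / 1.79088421 = -0.84893199 / 1.79088421 = -0.474
So phi_hat = [-0.3930, -0.4740].
Therefore phi_hat_1 = -0.3930.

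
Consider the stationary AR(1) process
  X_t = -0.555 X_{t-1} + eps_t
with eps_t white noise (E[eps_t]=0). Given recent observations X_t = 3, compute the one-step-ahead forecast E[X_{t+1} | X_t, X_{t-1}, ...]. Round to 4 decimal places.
E[X_{t+1} \mid \mathcal F_t] = -1.6650

For an AR(p) model X_t = c + sum_i phi_i X_{t-i} + eps_t, the
one-step-ahead conditional mean is
  E[X_{t+1} | X_t, ...] = c + sum_i phi_i X_{t+1-i}.
Substitute known values:
  E[X_{t+1} | ...] = (-0.555) * (3)
                   = -1.6650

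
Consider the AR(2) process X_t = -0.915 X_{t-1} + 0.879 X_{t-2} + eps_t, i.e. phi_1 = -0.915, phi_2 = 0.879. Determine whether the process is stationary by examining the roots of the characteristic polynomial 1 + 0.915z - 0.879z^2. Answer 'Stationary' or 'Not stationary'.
\text{Not stationary}

The AR(p) characteristic polynomial is P(z) = 1 + 0.915z - 0.879z^2.
Stationarity requires all roots to lie outside the unit circle, i.e. |z| > 1 for every root.
Set 1 + (0.915) z + (-0.879) z^2 = 0, i.e. a z^2 + b z + c = 0 with a = -0.879, b = 0.915, c = 1.
Discriminant D = b^2 - 4ac = (0.915)^2 - 4*(-0.879)*1 = 0.837225 - (-3.516) = 4.353225.
D >= 0, so the roots are real: z = (-b +/- sqrt(D)) / (2a) = (-0.915 +/- 2.086438) / (-1.758).
  z_1 = (-0.915 + 2.086438) / (-1.758) = -0.6663,   |z_1| = 0.6663.
  z_2 = (-0.915 - 2.086438) / (-1.758) = 1.7073,   |z_2| = 1.7073.
Moduli of all roots: 0.6663, 1.7073.
All moduli strictly greater than 1? No.
Verdict: Not stationary.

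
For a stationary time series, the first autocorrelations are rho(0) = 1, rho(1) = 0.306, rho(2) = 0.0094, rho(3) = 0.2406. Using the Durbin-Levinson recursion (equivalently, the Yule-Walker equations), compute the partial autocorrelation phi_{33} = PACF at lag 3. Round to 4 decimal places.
\phi_{33} = 0.2959

The PACF at lag k is phi_{kk}, the last component of the solution
to the Yule-Walker system G_k phi = r_k where
  (G_k)_{ij} = rho(|i - j|), (r_k)_i = rho(i), i,j = 1..k.
Equivalently, Durbin-Levinson gives phi_{kk} iteratively:
  phi_{11} = rho(1)
  phi_{kk} = [rho(k) - sum_{j=1..k-1} phi_{k-1,j} rho(k-j)]
            / [1 - sum_{j=1..k-1} phi_{k-1,j} rho(j)],
  phi_{k,j} = phi_{k-1,j} - phi_{kk} phi_{k-1,k-j},  j = 1..k-1.
Step k = 1:
  phi_11 = rho(1) = 0.306.
Step k = 2:
  phi_22 = [rho(2) - phi_11 rho(1)] / [1 - phi_11 rho(1)] = [0.0094 - (0.306)(0.306)] / [1 - (0.306)(0.306)]
         = -0.084236 / 0.906364 = -0.092938.
  Update: phi_21 = phi_11 - phi_22 phi_11 = 0.306 - (-0.092938)(0.306) = 0.334439.
Step k = 3:
  phi_33 = [rho(3) - phi_21 rho(2) - phi_22 rho(1)] / [1 - phi_21 rho(1) - phi_22 rho(2)]
    numerator   = 0.2406 - (0.334439)(0.0094) - (-0.092938)(0.306) = 0.26589542
    denominator = 1 - (0.334439)(0.306) - (-0.092938)(0.0094) = 0.89853524
  phi_33 = 0.26589542 / 0.89853524 = 0.2959.
Therefore phi_{33} = 0.2959.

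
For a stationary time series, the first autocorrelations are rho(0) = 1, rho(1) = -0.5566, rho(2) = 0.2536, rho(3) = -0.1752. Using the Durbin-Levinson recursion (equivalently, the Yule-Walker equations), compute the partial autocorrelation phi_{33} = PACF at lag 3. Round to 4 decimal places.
\phi_{33} = -0.0990

The PACF at lag k is phi_{kk}, the last component of the solution
to the Yule-Walker system G_k phi = r_k where
  (G_k)_{ij} = rho(|i - j|), (r_k)_i = rho(i), i,j = 1..k.
Equivalently, Durbin-Levinson gives phi_{kk} iteratively:
  phi_{11} = rho(1)
  phi_{kk} = [rho(k) - sum_{j=1..k-1} phi_{k-1,j} rho(k-j)]
            / [1 - sum_{j=1..k-1} phi_{k-1,j} rho(j)],
  phi_{k,j} = phi_{k-1,j} - phi_{kk} phi_{k-1,k-j},  j = 1..k-1.
Step k = 1:
  phi_11 = rho(1) = -0.5566.
Step k = 2:
  phi_22 = [rho(2) - phi_11 rho(1)] / [1 - phi_11 rho(1)] = [0.2536 - (-0.5566)(-0.5566)] / [1 - (-0.5566)(-0.5566)]
         = -0.05620356 / 0.69019644 = -0.081431.
  Update: phi_21 = phi_11 - phi_22 phi_11 = -0.5566 - (-0.081431)(-0.5566) = -0.601925.
Step k = 3:
  phi_33 = [rho(3) - phi_21 rho(2) - phi_22 rho(1)] / [1 - phi_21 rho(1) - phi_22 rho(2)]
    numerator   = -0.1752 - (-0.601925)(0.2536) - (-0.081431)(-0.5566) = -0.06787655
    denominator = 1 - (-0.601925)(-0.5566) - (-0.081431)(0.2536) = 0.68561971
  phi_33 = -0.06787655 / 0.68561971 = -0.099.
Therefore phi_{33} = -0.0990.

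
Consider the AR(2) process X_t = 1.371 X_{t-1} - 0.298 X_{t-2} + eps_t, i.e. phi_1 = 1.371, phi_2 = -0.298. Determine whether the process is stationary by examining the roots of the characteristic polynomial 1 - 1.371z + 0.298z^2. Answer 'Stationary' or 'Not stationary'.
\text{Not stationary}

The AR(p) characteristic polynomial is P(z) = 1 - 1.371z + 0.298z^2.
Stationarity requires all roots to lie outside the unit circle, i.e. |z| > 1 for every root.
Set 1 + (-1.371) z + (0.298) z^2 = 0, i.e. a z^2 + b z + c = 0 with a = 0.298, b = -1.371, c = 1.
Discriminant D = b^2 - 4ac = (-1.371)^2 - 4*(0.298)*1 = 1.879641 - (1.192) = 0.687641.
D >= 0, so the roots are real: z = (-b +/- sqrt(D)) / (2a) = (1.371 +/- 0.829241) / (0.596).
  z_1 = (1.371 + 0.829241) / (0.596) = 3.6917,   |z_1| = 3.6917.
  z_2 = (1.371 - 0.829241) / (0.596) = 0.909,   |z_2| = 0.909.
Moduli of all roots: 3.6917, 0.9090.
All moduli strictly greater than 1? No.
Verdict: Not stationary.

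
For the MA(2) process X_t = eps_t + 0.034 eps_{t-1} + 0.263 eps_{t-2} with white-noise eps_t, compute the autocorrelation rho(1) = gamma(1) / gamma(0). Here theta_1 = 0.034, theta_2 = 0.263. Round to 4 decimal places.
\rho(1) = 0.0401

For an MA(q) process with theta_0 = 1, the autocovariance is
  gamma(k) = sigma^2 * sum_{i=0..q-k} theta_i * theta_{i+k},
and rho(k) = gamma(k) / gamma(0). Sigma^2 cancels.
  numerator   = (1)*(0.034) + (0.034)*(0.263) = 0.042942.
  denominator = (1)^2 + (0.034)^2 + (0.263)^2 = 1.070325.
  rho(1) = 0.042942 / 1.070325 = 0.0401.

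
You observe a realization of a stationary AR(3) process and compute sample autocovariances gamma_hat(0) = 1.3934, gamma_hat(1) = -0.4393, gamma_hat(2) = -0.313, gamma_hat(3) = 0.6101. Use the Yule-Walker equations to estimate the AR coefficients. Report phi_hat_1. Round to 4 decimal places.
\hat\phi_{1} = -0.3240

The Yule-Walker equations for an AR(p) process read, in matrix form,
  Gamma_p phi = r_p,   with   (Gamma_p)_{ij} = gamma(|i - j|),
                       (r_p)_i = gamma(i),   i,j = 1..p.
Substitute the sample gammas (Toeplitz matrix and right-hand side of size 3):
  Gamma_p = [[1.3934, -0.4393, -0.313], [-0.4393, 1.3934, -0.4393], [-0.313, -0.4393, 1.3934]]
  r_p     = [-0.4393, -0.313, 0.6101]
Written out (R1..R3):
  (R1) 1.3934 phi_1 - 0.4393 phi_2 - 0.313 phi_3 = -0.4393
  (R2) -0.4393 phi_1 + 1.3934 phi_2 - 0.4393 phi_3 = -0.313
  (R3) -0.313 phi_1 - 0.4393 phi_2 + 1.3934 phi_3 = 0.6101
Gaussian elimination:
  R2 <- R2 - (-0.4393/1.3934) R1 = R2 - (-0.315272) R1:  1.254901 phi_2 - 0.53798 phi_3 = -0.451499
  R3 <- R3 - (-0.313/1.3934) R1 = R3 - (-0.22463) R1:  -0.53798 phi_2 + 1.323091 phi_3 = 0.51142
  R3 <- R3 - (-0.53798/1.254901) R2 = R3 - (-0.428703) R2:  1.092457 phi_3 = 0.317861
Back-substitution:
  phi_hat_3 = 0.317861 / 1.092457 = 0.29096
  phi_hat_2 = (-0.451499 - (-0.53798)(0.29096)) / 1.254901 = -0.235053
  phi_hat_1 = (-0.4393 - (-0.4393)(-0.235053) - (-0.313)(0.29096)) / 1.3934 = -0.324019
So phi_hat = [-0.3240, -0.2351, 0.2910].
Therefore phi_hat_1 = -0.3240.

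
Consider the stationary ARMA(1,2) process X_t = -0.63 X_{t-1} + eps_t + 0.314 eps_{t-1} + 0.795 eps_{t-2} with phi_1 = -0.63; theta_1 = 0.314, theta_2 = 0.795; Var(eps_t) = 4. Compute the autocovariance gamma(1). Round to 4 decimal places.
\gamma(1) = -6.6496

Multiply the model equation by X_{t-k} and take expectations. With theta_0 = psi_0 = 1 and psi_j the MA(infinity) weights, this gives
  gamma(k) - sum_i phi_i gamma(k-i) = c_k,
  c_k = sigma^2 * sum_{j=k..q} theta_j psi_{j-k}   (c_k = 0 for k > q),
using gamma(-m) = gamma(m).
psi-weights needed (psi_j = theta_j + sum_i phi_i psi_{j-i}):
  psi_1 = theta_1 + phi_1 = 0.314 + (-0.63) = -0.316
  psi_2 = theta_2 + phi_1 psi_1 = 0.795 + (-0.63)(-0.316) = 0.99408
Right-hand sides:
  c_0 = sigma^2 (1 + theta_1 psi_1 + theta_2 psi_2) = 4 * (1 + (0.314)(-0.316) + (0.795)(0.99408)) = 4 * 1.69107 = 6.764278
  c_1 = sigma^2 (theta_1 + theta_2 psi_1) = 4 * (0.314 + (0.795)(-0.316)) = 0.25112
  c_2 = sigma^2 theta_2 = 4 * (0.795) = 3.18
Equations for k = 0 and k = 1 (AR order 1):
  gamma(0) = phi_1 gamma(1) + c_0
  gamma(1) = phi_1 gamma(0) + c_1
Substituting the second into the first: gamma(0) (1 - phi_1^2) = c_0 + phi_1 c_1, so
  gamma(0) = (c_0 + phi_1 c_1) / (1 - phi_1^2) = (6.764278 + (-0.63)(0.25112)) / (1 - (-0.63)^2) = 6.606073 / 0.6031 = 10.953528.
  gamma(1) = phi_1 gamma(0) + c_1 = (-0.63)(10.953528) + (0.25112) = -6.649603.
Therefore gamma(1) = -6.6496 (to 4 decimal places).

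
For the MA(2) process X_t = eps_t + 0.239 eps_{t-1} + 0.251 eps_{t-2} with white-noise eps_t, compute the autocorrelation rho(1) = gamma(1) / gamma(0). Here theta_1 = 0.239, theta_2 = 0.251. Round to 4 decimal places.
\rho(1) = 0.2669

For an MA(q) process with theta_0 = 1, the autocovariance is
  gamma(k) = sigma^2 * sum_{i=0..q-k} theta_i * theta_{i+k},
and rho(k) = gamma(k) / gamma(0). Sigma^2 cancels.
  numerator   = (1)*(0.239) + (0.239)*(0.251) = 0.298989.
  denominator = (1)^2 + (0.239)^2 + (0.251)^2 = 1.120122.
  rho(1) = 0.298989 / 1.120122 = 0.2669.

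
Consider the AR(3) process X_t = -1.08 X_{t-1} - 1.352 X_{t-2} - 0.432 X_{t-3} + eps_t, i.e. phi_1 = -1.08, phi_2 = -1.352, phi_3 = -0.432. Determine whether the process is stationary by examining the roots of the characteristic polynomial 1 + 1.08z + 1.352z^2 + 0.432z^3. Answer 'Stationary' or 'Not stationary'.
\text{Not stationary}

The AR(p) characteristic polynomial is P(z) = 1 + 1.08z + 1.352z^2 + 0.432z^3.
Stationarity requires all roots to lie outside the unit circle, i.e. |z| > 1 for every root.
Degree 3: look for a simple real root z0 first, then factor out (1 - z/z0) and solve the remaining quadratic.
Testing z0 = -2.5: P(-2.5) = 1 + (1.08)(-2.5) + (1.352)(-2.5)^2 + (0.432)(-2.5)^3
  = 1 + (-2.7) + (8.45) + (-6.75) = 0.  So z_0 = -2.5 is a root, |z_0| = 2.5.
Divide out the factor (1 + 0.4 z) = (1 - z/z0) (since 1/z0 = -0.4):
  P(z) = (1 + 0.4 z)(1 + (0.68) z + (1.08) z^2)
  [check: z-coef 0.68 - (-0.4) = 1.08; z^2-coef 1.08 - (-0.4)(0.68) = 1.352; z^3-coef -(-0.4)(1.08) = 0.432.]
Remaining roots from the quadratic factor 1 + (0.68) z + (1.08) z^2:
  Set 1 + (0.68) z + (1.08) z^2 = 0, i.e. a z^2 + b z + c = 0 with a = 1.08, b = 0.68, c = 1.
  Discriminant D = b^2 - 4ac = (0.68)^2 - 4*(1.08)*1 = 0.4624 - (4.32) = -3.8576.
  D < 0, so the roots are the complex-conjugate pair z = (-b +/- i sqrt(-D)) / (2a) = -0.3148 +/- 0.9093i.
  For a conjugate pair |z|^2 = z * conj(z) = (product of roots) = c/a = 1/(1.08) = 0.925926, so |z| = sqrt(0.925926) = 0.9623 for both roots.
Moduli of all roots: 2.5000, 0.9623, 0.9623.
All moduli strictly greater than 1? No.
Verdict: Not stationary.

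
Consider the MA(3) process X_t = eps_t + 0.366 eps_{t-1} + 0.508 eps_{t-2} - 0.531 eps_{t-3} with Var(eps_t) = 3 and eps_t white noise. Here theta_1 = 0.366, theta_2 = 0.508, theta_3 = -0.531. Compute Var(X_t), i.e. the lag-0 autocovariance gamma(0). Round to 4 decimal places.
\gamma(0) = 5.0219

For an MA(q) process X_t = eps_t + sum_i theta_i eps_{t-i} with
Var(eps_t) = sigma^2, the variance is
  gamma(0) = sigma^2 * (1 + sum_i theta_i^2).
  sum_i theta_i^2 = (0.366)^2 + (0.508)^2 + (-0.531)^2 = 0.133956 + 0.258064 + 0.281961 = 0.673981.
  gamma(0) = 3 * (1 + 0.673981) = 3 * 1.673981 = 5.021943, which rounds to 5.0219.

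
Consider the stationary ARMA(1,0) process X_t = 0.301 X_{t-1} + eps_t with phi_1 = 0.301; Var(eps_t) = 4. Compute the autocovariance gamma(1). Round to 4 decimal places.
\gamma(1) = 1.3240

Multiply the model equation by X_{t-k} and take expectations. With theta_0 = psi_0 = 1 and psi_j the MA(infinity) weights, this gives
  gamma(k) - sum_i phi_i gamma(k-i) = c_k,
  c_k = sigma^2 * sum_{j=k..q} theta_j psi_{j-k}   (c_k = 0 for k > q),
using gamma(-m) = gamma(m).
Pure AR (q = 0): c_0 = sigma^2 = 4, c_k = 0 for k >= 1.
Equations for k = 0 and k = 1 (AR order 1):
  gamma(0) = phi_1 gamma(1) + c_0
  gamma(1) = phi_1 gamma(0) + c_1
Substituting the second into the first: gamma(0) (1 - phi_1^2) = c_0 + phi_1 c_1, so
  gamma(0) = c_0 / (1 - phi_1^2) = 4 / (1 - (0.301)^2) = 4 / 0.909399 = 4.398509.
  gamma(1) = phi_1 gamma(0) = (0.301)(4.398509) = 1.323951.
Therefore gamma(1) = 1.3240 (to 4 decimal places).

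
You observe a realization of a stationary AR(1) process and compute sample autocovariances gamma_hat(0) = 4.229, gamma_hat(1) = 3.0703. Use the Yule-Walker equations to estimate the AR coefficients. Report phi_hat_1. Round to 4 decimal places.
\hat\phi_{1} = 0.7260

The Yule-Walker equations for an AR(p) process read, in matrix form,
  Gamma_p phi = r_p,   with   (Gamma_p)_{ij} = gamma(|i - j|),
                       (r_p)_i = gamma(i),   i,j = 1..p.
Substitute the sample gammas (Toeplitz matrix and right-hand side of size 1):
  Gamma_p = [[4.229]]
  r_p     = [3.0703]
With p = 1 this is the single equation gamma(0) phi_1 = gamma(1):
  phi_hat_1 = gamma(1) / gamma(0) = 3.0703 / 4.229 = 0.7260.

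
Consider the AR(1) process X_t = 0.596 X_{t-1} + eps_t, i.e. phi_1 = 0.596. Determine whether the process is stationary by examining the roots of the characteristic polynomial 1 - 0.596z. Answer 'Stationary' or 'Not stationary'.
\text{Stationary}

The AR(p) characteristic polynomial is P(z) = 1 - 0.596z.
Stationarity requires all roots to lie outside the unit circle, i.e. |z| > 1 for every root.
This is linear in z: 1 + (-0.596) z = 0  =>  z = -1/(-0.596) = 1.677852,  |z| = 1.677852.
Moduli of all roots: 1.6779.
All moduli strictly greater than 1? Yes.
Verdict: Stationary.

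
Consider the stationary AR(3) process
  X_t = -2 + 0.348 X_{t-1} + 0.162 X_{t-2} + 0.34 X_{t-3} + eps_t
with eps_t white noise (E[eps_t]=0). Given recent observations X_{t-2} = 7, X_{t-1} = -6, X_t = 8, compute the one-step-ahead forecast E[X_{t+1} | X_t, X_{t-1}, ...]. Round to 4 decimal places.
E[X_{t+1} \mid \mathcal F_t] = 2.1920

For an AR(p) model X_t = c + sum_i phi_i X_{t-i} + eps_t, the
one-step-ahead conditional mean is
  E[X_{t+1} | X_t, ...] = c + sum_i phi_i X_{t+1-i}.
Substitute known values:
  E[X_{t+1} | ...] = -2 + (0.348) * (8) + (0.162) * (-6) + (0.34) * (7)
                   = 2.1920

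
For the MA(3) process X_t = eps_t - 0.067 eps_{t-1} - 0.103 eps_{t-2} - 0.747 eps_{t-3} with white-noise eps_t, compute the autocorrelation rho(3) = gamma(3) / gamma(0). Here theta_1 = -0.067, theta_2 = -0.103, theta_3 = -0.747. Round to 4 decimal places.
\rho(3) = -0.4749

For an MA(q) process with theta_0 = 1, the autocovariance is
  gamma(k) = sigma^2 * sum_{i=0..q-k} theta_i * theta_{i+k},
and rho(k) = gamma(k) / gamma(0). Sigma^2 cancels.
  numerator   = (1)*(-0.747) = -0.747.
  denominator = (1)^2 + (-0.067)^2 + (-0.103)^2 + (-0.747)^2 = 1.573107.
  rho(3) = -0.747 / 1.573107 = -0.4749.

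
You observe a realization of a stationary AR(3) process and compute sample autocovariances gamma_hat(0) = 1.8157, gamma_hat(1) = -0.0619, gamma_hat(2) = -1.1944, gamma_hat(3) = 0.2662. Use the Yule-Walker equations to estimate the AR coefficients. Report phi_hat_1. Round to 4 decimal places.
\hat\phi_{1} = 0.0451

The Yule-Walker equations for an AR(p) process read, in matrix form,
  Gamma_p phi = r_p,   with   (Gamma_p)_{ij} = gamma(|i - j|),
                       (r_p)_i = gamma(i),   i,j = 1..p.
Substitute the sample gammas (Toeplitz matrix and right-hand side of size 3):
  Gamma_p = [[1.8157, -0.0619, -1.1944], [-0.0619, 1.8157, -0.0619], [-1.1944, -0.0619, 1.8157]]
  r_p     = [-0.0619, -1.1944, 0.2662]
Written out (R1..R3):
  (R1) 1.8157 phi_1 - 0.0619 phi_2 - 1.1944 phi_3 = -0.0619
  (R2) -0.0619 phi_1 + 1.8157 phi_2 - 0.0619 phi_3 = -1.1944
  (R3) -1.1944 phi_1 - 0.0619 phi_2 + 1.8157 phi_3 = 0.2662
Gaussian elimination:
  R2 <- R2 - (-0.0619/1.8157) R1 = R2 - (-0.034092) R1:  1.81359 phi_2 - 0.102619 phi_3 = -1.19651
  R3 <- R3 - (-1.1944/1.8157) R1 = R3 - (-0.657818) R1:  -0.102619 phi_2 + 1.030002 phi_3 = 0.225481
  R3 <- R3 - (-0.102619/1.81359) R2 = R3 - (-0.056583) R2:  1.024196 phi_3 = 0.157779
Back-substitution:
  phi_hat_3 = 0.157779 / 1.024196 = 0.154051
  phi_hat_2 = (-1.19651 - (-0.102619)(0.154051)) / 1.81359 = -0.65103
  phi_hat_1 = (-0.0619 - (-0.0619)(-0.65103) - (-1.1944)(0.154051)) / 1.8157 = 0.045051
So phi_hat = [0.0451, -0.6510, 0.1541].
Therefore phi_hat_1 = 0.0451.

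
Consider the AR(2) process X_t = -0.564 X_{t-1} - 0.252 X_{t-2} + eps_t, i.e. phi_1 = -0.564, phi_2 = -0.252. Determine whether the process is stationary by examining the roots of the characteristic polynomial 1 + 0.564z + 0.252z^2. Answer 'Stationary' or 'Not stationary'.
\text{Stationary}

The AR(p) characteristic polynomial is P(z) = 1 + 0.564z + 0.252z^2.
Stationarity requires all roots to lie outside the unit circle, i.e. |z| > 1 for every root.
Set 1 + (0.564) z + (0.252) z^2 = 0, i.e. a z^2 + b z + c = 0 with a = 0.252, b = 0.564, c = 1.
Discriminant D = b^2 - 4ac = (0.564)^2 - 4*(0.252)*1 = 0.318096 - (1.008) = -0.689904.
D < 0, so the roots are the complex-conjugate pair z = (-b +/- i sqrt(-D)) / (2a) = -1.119 +/- 1.648i.
For a conjugate pair |z|^2 = z * conj(z) = (product of roots) = c/a = 1/(0.252) = 3.968254, so |z| = sqrt(3.968254) = 1.992 for both roots.
Moduli of all roots: 1.9920, 1.9920.
All moduli strictly greater than 1? Yes.
Verdict: Stationary.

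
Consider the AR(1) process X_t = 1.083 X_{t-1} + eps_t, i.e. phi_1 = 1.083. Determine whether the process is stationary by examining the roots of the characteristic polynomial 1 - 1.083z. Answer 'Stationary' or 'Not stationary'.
\text{Not stationary}

The AR(p) characteristic polynomial is P(z) = 1 - 1.083z.
Stationarity requires all roots to lie outside the unit circle, i.e. |z| > 1 for every root.
This is linear in z: 1 + (-1.083) z = 0  =>  z = -1/(-1.083) = 0.923361,  |z| = 0.923361.
Moduli of all roots: 0.9234.
All moduli strictly greater than 1? No.
Verdict: Not stationary.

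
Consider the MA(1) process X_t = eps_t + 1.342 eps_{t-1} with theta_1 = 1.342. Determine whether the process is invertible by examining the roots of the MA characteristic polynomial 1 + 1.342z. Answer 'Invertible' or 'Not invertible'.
\text{Not invertible}

The MA(q) characteristic polynomial is P(z) = 1 + 1.342z.
Invertibility requires all roots to lie outside the unit circle, i.e. |z| > 1 for every root.
This is linear in z: 1 + (1.342) z = 0  =>  z = -1/(1.342) = -0.745156,  |z| = 0.745156.
Moduli of all roots: 0.7452.
All moduli strictly greater than 1? No.
Verdict: Not invertible.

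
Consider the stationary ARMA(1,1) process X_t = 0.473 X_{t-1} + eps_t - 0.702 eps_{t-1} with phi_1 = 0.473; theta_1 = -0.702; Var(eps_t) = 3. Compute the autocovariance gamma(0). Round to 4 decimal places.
\gamma(0) = 3.2027

Multiply the model equation by X_{t-k} and take expectations. With theta_0 = psi_0 = 1 and psi_j the MA(infinity) weights, this gives
  gamma(k) - sum_i phi_i gamma(k-i) = c_k,
  c_k = sigma^2 * sum_{j=k..q} theta_j psi_{j-k}   (c_k = 0 for k > q),
using gamma(-m) = gamma(m).
psi-weights needed (psi_j = theta_j + sum_i phi_i psi_{j-i}):
  psi_1 = theta_1 + phi_1 = -0.702 + (0.473) = -0.229
Right-hand sides:
  c_0 = sigma^2 (1 + theta_1 psi_1) = 3 * (1 + (-0.702)(-0.229)) = 3 * 1.160758 = 3.482274
  c_1 = sigma^2 theta_1 = 3 * (-0.702) = -2.106
  c_2 = 0
Equations for k = 0 and k = 1 (AR order 1):
  gamma(0) = phi_1 gamma(1) + c_0
  gamma(1) = phi_1 gamma(0) + c_1
Substituting the second into the first: gamma(0) (1 - phi_1^2) = c_0 + phi_1 c_1, so
  gamma(0) = (c_0 + phi_1 c_1) / (1 - phi_1^2) = (3.482274 + (0.473)(-2.106)) / (1 - (0.473)^2) = 2.486136 / 0.776271 = 3.202665.
Therefore gamma(0) = 3.2027 (to 4 decimal places).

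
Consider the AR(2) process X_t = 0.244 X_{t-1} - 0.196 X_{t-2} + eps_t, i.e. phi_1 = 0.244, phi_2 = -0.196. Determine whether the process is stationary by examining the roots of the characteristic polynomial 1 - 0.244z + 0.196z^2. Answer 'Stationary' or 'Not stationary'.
\text{Stationary}

The AR(p) characteristic polynomial is P(z) = 1 - 0.244z + 0.196z^2.
Stationarity requires all roots to lie outside the unit circle, i.e. |z| > 1 for every root.
Set 1 + (-0.244) z + (0.196) z^2 = 0, i.e. a z^2 + b z + c = 0 with a = 0.196, b = -0.244, c = 1.
Discriminant D = b^2 - 4ac = (-0.244)^2 - 4*(0.196)*1 = 0.059536 - (0.784) = -0.724464.
D < 0, so the roots are the complex-conjugate pair z = (-b +/- i sqrt(-D)) / (2a) = 0.6224 +/- 2.1713i.
For a conjugate pair |z|^2 = z * conj(z) = (product of roots) = c/a = 1/(0.196) = 5.102041, so |z| = sqrt(5.102041) = 2.2588 for both roots.
Moduli of all roots: 2.2588, 2.2588.
All moduli strictly greater than 1? Yes.
Verdict: Stationary.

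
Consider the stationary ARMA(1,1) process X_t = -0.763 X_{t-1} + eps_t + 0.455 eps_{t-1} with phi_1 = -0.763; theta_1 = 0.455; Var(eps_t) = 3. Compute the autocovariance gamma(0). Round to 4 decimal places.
\gamma(0) = 3.6811

Multiply the model equation by X_{t-k} and take expectations. With theta_0 = psi_0 = 1 and psi_j the MA(infinity) weights, this gives
  gamma(k) - sum_i phi_i gamma(k-i) = c_k,
  c_k = sigma^2 * sum_{j=k..q} theta_j psi_{j-k}   (c_k = 0 for k > q),
using gamma(-m) = gamma(m).
psi-weights needed (psi_j = theta_j + sum_i phi_i psi_{j-i}):
  psi_1 = theta_1 + phi_1 = 0.455 + (-0.763) = -0.308
Right-hand sides:
  c_0 = sigma^2 (1 + theta_1 psi_1) = 3 * (1 + (0.455)(-0.308)) = 3 * 0.85986 = 2.57958
  c_1 = sigma^2 theta_1 = 3 * (0.455) = 1.365
  c_2 = 0
Equations for k = 0 and k = 1 (AR order 1):
  gamma(0) = phi_1 gamma(1) + c_0
  gamma(1) = phi_1 gamma(0) + c_1
Substituting the second into the first: gamma(0) (1 - phi_1^2) = c_0 + phi_1 c_1, so
  gamma(0) = (c_0 + phi_1 c_1) / (1 - phi_1^2) = (2.57958 + (-0.763)(1.365)) / (1 - (-0.763)^2) = 1.538085 / 0.417831 = 3.681117.
Therefore gamma(0) = 3.6811 (to 4 decimal places).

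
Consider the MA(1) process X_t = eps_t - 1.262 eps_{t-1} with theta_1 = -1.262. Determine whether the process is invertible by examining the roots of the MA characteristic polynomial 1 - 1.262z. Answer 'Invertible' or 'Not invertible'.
\text{Not invertible}

The MA(q) characteristic polynomial is P(z) = 1 - 1.262z.
Invertibility requires all roots to lie outside the unit circle, i.e. |z| > 1 for every root.
This is linear in z: 1 + (-1.262) z = 0  =>  z = -1/(-1.262) = 0.792393,  |z| = 0.792393.
Moduli of all roots: 0.7924.
All moduli strictly greater than 1? No.
Verdict: Not invertible.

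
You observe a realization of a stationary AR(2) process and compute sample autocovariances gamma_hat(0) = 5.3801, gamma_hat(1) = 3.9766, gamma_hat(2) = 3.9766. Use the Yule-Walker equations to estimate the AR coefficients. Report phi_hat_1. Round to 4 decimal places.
\hat\phi_{1} = 0.4250

The Yule-Walker equations for an AR(p) process read, in matrix form,
  Gamma_p phi = r_p,   with   (Gamma_p)_{ij} = gamma(|i - j|),
                       (r_p)_i = gamma(i),   i,j = 1..p.
Substitute the sample gammas (Toeplitz matrix and right-hand side of size 2):
  Gamma_p = [[5.3801, 3.9766], [3.9766, 5.3801]]
  r_p     = [3.9766, 3.9766]
Written out:
  5.3801 phi_1 + 3.9766 phi_2 = 3.9766
  3.9766 phi_1 + 5.3801 phi_2 = 3.9766
Solve by Cramer's rule:
  det = gamma(0)^2 - gamma(1)^2 = (5.3801)^2 - (3.9766)^2 = 28.94547601 - 15.81334756 = 13.13212845
  phi_hat_1 = [gamma(1) gamma(0) - gamma(1) gamma(2)] / det = [(3.9766)(5.3801) - (3.9766)(3.9766)] / 13.13212845 = 5.5811581 / 13.13212845 = 0.425
  phi_hat_2 = [gamma(0) gamma(2) - gamma(1)^2] / det = [(5.3801)(3.9766) - (3.9766)^2] / 13.13212845 = 5.5811581 / 13.13212845 = 0.425
So phi_hat = [0.4250, 0.4250].
Therefore phi_hat_1 = 0.4250.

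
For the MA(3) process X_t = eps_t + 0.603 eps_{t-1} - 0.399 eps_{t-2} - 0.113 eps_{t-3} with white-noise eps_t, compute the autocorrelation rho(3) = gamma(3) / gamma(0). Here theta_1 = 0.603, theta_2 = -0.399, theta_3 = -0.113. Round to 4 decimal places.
\rho(3) = -0.0736

For an MA(q) process with theta_0 = 1, the autocovariance is
  gamma(k) = sigma^2 * sum_{i=0..q-k} theta_i * theta_{i+k},
and rho(k) = gamma(k) / gamma(0). Sigma^2 cancels.
  numerator   = (1)*(-0.113) = -0.113.
  denominator = (1)^2 + (0.603)^2 + (-0.399)^2 + (-0.113)^2 = 1.535579.
  rho(3) = -0.113 / 1.535579 = -0.0736.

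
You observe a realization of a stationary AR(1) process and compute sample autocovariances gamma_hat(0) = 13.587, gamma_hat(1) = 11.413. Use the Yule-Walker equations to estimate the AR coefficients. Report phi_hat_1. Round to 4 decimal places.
\hat\phi_{1} = 0.8400

The Yule-Walker equations for an AR(p) process read, in matrix form,
  Gamma_p phi = r_p,   with   (Gamma_p)_{ij} = gamma(|i - j|),
                       (r_p)_i = gamma(i),   i,j = 1..p.
Substitute the sample gammas (Toeplitz matrix and right-hand side of size 1):
  Gamma_p = [[13.587]]
  r_p     = [11.413]
With p = 1 this is the single equation gamma(0) phi_1 = gamma(1):
  phi_hat_1 = gamma(1) / gamma(0) = 11.413 / 13.587 = 0.8400.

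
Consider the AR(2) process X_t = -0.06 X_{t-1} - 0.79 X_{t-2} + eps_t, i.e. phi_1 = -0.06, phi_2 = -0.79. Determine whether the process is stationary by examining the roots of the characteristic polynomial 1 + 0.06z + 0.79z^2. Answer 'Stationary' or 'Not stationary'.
\text{Stationary}

The AR(p) characteristic polynomial is P(z) = 1 + 0.06z + 0.79z^2.
Stationarity requires all roots to lie outside the unit circle, i.e. |z| > 1 for every root.
Set 1 + (0.06) z + (0.79) z^2 = 0, i.e. a z^2 + b z + c = 0 with a = 0.79, b = 0.06, c = 1.
Discriminant D = b^2 - 4ac = (0.06)^2 - 4*(0.79)*1 = 0.0036 - (3.16) = -3.1564.
D < 0, so the roots are the complex-conjugate pair z = (-b +/- i sqrt(-D)) / (2a) = -0.038 +/- 1.1244i.
For a conjugate pair |z|^2 = z * conj(z) = (product of roots) = c/a = 1/(0.79) = 1.265823, so |z| = sqrt(1.265823) = 1.1251 for both roots.
Moduli of all roots: 1.1251, 1.1251.
All moduli strictly greater than 1? Yes.
Verdict: Stationary.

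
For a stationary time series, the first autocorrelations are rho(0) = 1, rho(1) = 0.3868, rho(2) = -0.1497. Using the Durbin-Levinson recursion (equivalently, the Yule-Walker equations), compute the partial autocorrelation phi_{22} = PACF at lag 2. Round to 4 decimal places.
\phi_{22} = -0.3520

The PACF at lag k is phi_{kk}, the last component of the solution
to the Yule-Walker system G_k phi = r_k where
  (G_k)_{ij} = rho(|i - j|), (r_k)_i = rho(i), i,j = 1..k.
Equivalently, Durbin-Levinson gives phi_{kk} iteratively:
  phi_{11} = rho(1)
  phi_{kk} = [rho(k) - sum_{j=1..k-1} phi_{k-1,j} rho(k-j)]
            / [1 - sum_{j=1..k-1} phi_{k-1,j} rho(j)],
  phi_{k,j} = phi_{k-1,j} - phi_{kk} phi_{k-1,k-j},  j = 1..k-1.
Step k = 1:
  phi_11 = rho(1) = 0.3868.
Step k = 2:
  phi_22 = [rho(2) - phi_11 rho(1)] / [1 - phi_11 rho(1)] = [-0.1497 - (0.3868)(0.3868)] / [1 - (0.3868)(0.3868)]
         = -0.29931424 / 0.85038576 = -0.352.
Therefore phi_{22} = -0.3520.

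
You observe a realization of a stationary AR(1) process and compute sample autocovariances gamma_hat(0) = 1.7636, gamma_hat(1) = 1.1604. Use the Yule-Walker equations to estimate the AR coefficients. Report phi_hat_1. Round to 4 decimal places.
\hat\phi_{1} = 0.6580

The Yule-Walker equations for an AR(p) process read, in matrix form,
  Gamma_p phi = r_p,   with   (Gamma_p)_{ij} = gamma(|i - j|),
                       (r_p)_i = gamma(i),   i,j = 1..p.
Substitute the sample gammas (Toeplitz matrix and right-hand side of size 1):
  Gamma_p = [[1.7636]]
  r_p     = [1.1604]
With p = 1 this is the single equation gamma(0) phi_1 = gamma(1):
  phi_hat_1 = gamma(1) / gamma(0) = 1.1604 / 1.7636 = 0.6580.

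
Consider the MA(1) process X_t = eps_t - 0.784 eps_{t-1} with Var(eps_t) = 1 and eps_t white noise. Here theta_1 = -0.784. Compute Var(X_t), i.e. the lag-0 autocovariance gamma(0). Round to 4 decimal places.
\gamma(0) = 1.6147

For an MA(q) process X_t = eps_t + sum_i theta_i eps_{t-i} with
Var(eps_t) = sigma^2, the variance is
  gamma(0) = sigma^2 * (1 + sum_i theta_i^2).
  sum_i theta_i^2 = (-0.784)^2 = 0.614656.
  gamma(0) = 1 * (1 + 0.614656) = 1 * 1.614656 = 1.614656, which rounds to 1.6147.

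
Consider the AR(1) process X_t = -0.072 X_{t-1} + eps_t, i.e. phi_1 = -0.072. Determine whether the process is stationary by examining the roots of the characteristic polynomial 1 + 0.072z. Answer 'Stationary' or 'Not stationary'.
\text{Stationary}

The AR(p) characteristic polynomial is P(z) = 1 + 0.072z.
Stationarity requires all roots to lie outside the unit circle, i.e. |z| > 1 for every root.
This is linear in z: 1 + (0.072) z = 0  =>  z = -1/(0.072) = -13.888889,  |z| = 13.888889.
Moduli of all roots: 13.8889.
All moduli strictly greater than 1? Yes.
Verdict: Stationary.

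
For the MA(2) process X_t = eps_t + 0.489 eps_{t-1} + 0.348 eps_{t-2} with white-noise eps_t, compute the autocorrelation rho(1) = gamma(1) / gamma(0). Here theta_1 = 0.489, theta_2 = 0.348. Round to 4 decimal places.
\rho(1) = 0.4846

For an MA(q) process with theta_0 = 1, the autocovariance is
  gamma(k) = sigma^2 * sum_{i=0..q-k} theta_i * theta_{i+k},
and rho(k) = gamma(k) / gamma(0). Sigma^2 cancels.
  numerator   = (1)*(0.489) + (0.489)*(0.348) = 0.659172.
  denominator = (1)^2 + (0.489)^2 + (0.348)^2 = 1.360225.
  rho(1) = 0.659172 / 1.360225 = 0.4846.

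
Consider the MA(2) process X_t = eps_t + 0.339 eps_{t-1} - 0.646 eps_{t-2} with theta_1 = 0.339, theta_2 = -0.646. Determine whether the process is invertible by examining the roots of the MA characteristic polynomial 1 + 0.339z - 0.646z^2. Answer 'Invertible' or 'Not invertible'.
\text{Invertible}

The MA(q) characteristic polynomial is P(z) = 1 + 0.339z - 0.646z^2.
Invertibility requires all roots to lie outside the unit circle, i.e. |z| > 1 for every root.
Set 1 + (0.339) z + (-0.646) z^2 = 0, i.e. a z^2 + b z + c = 0 with a = -0.646, b = 0.339, c = 1.
Discriminant D = b^2 - 4ac = (0.339)^2 - 4*(-0.646)*1 = 0.114921 - (-2.584) = 2.698921.
D >= 0, so the roots are real: z = (-b +/- sqrt(D)) / (2a) = (-0.339 +/- 1.642839) / (-1.292).
  z_1 = (-0.339 + 1.642839) / (-1.292) = -1.0092,   |z_1| = 1.0092.
  z_2 = (-0.339 - 1.642839) / (-1.292) = 1.5339,   |z_2| = 1.5339.
Moduli of all roots: 1.0092, 1.5339.
All moduli strictly greater than 1? Yes.
Verdict: Invertible.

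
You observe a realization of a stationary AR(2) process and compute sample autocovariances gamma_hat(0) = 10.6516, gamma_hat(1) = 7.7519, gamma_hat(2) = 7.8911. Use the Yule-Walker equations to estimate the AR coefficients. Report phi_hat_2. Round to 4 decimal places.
\hat\phi_{2} = 0.4490

The Yule-Walker equations for an AR(p) process read, in matrix form,
  Gamma_p phi = r_p,   with   (Gamma_p)_{ij} = gamma(|i - j|),
                       (r_p)_i = gamma(i),   i,j = 1..p.
Substitute the sample gammas (Toeplitz matrix and right-hand side of size 2):
  Gamma_p = [[10.6516, 7.7519], [7.7519, 10.6516]]
  r_p     = [7.7519, 7.8911]
Written out:
  10.6516 phi_1 + 7.7519 phi_2 = 7.7519
  7.7519 phi_1 + 10.6516 phi_2 = 7.8911
Solve by Cramer's rule:
  det = gamma(0)^2 - gamma(1)^2 = (10.6516)^2 - (7.7519)^2 = 113.45658256 - 60.09195361 = 53.36462895
  phi_hat_1 = [gamma(1) gamma(0) - gamma(1) gamma(2)] / det = [(7.7519)(10.6516) - (7.7519)(7.8911)] / 53.36462895 = 21.39911995 / 53.36462895 = 0.401
  phi_hat_2 = [gamma(0) gamma(2) - gamma(1)^2] / det = [(10.6516)(7.8911) - (7.7519)^2] / 53.36462895 = 23.96088715 / 53.36462895 = 0.449
So phi_hat = [0.4010, 0.4490].
Therefore phi_hat_2 = 0.4490.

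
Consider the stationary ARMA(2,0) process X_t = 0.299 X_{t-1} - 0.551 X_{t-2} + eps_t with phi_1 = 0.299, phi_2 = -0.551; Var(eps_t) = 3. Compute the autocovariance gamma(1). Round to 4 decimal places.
\gamma(1) = 0.8625

Multiply the model equation by X_{t-k} and take expectations. With theta_0 = psi_0 = 1 and psi_j the MA(infinity) weights, this gives
  gamma(k) - sum_i phi_i gamma(k-i) = c_k,
  c_k = sigma^2 * sum_{j=k..q} theta_j psi_{j-k}   (c_k = 0 for k > q),
using gamma(-m) = gamma(m).
Pure AR (q = 0): c_0 = sigma^2 = 3, c_k = 0 for k >= 1.
Equations for k = 0, 1, 2 (AR order 2, c_2 = 0):
  (E0) gamma(0) = phi_1 gamma(1) + phi_2 gamma(2) + c_0
  (E1) gamma(1) = phi_1 gamma(0) + phi_2 gamma(1) + c_1
  (E2) gamma(2) = phi_1 gamma(1) + phi_2 gamma(0)
From (E1): gamma(1) = A gamma(0) + B with
  A = phi_1 / (1 - phi_2) = 0.299 / 1.551 = 0.192779,   B = c_1 / (1 - phi_2) = 0 / 1.551 = 0.
Insert (E2) into (E0): gamma(0) (1 - phi_2^2) = phi_1 (1 + phi_2) gamma(1) + c_0.
  phi_1 (1 + phi_2) = (0.299)(0.449) = 0.134251,   1 - phi_2^2 = 0.696399.
Replace gamma(1) by A gamma(0) + B and collect gamma(0):
  gamma(0) [0.696399 - (0.134251)(0.192779)] = c_0 = 3
  gamma(0) * 0.670518 = 3
  gamma(0) = 3 / 0.670518 = 4.474151.
  gamma(1) = A gamma(0) = (0.192779)(4.474151) = 0.862522.
Therefore gamma(1) = 0.8625 (to 4 decimal places).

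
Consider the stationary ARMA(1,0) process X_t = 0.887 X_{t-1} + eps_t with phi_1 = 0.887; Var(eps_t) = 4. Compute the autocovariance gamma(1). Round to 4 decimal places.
\gamma(1) = 16.6392

Multiply the model equation by X_{t-k} and take expectations. With theta_0 = psi_0 = 1 and psi_j the MA(infinity) weights, this gives
  gamma(k) - sum_i phi_i gamma(k-i) = c_k,
  c_k = sigma^2 * sum_{j=k..q} theta_j psi_{j-k}   (c_k = 0 for k > q),
using gamma(-m) = gamma(m).
Pure AR (q = 0): c_0 = sigma^2 = 4, c_k = 0 for k >= 1.
Equations for k = 0 and k = 1 (AR order 1):
  gamma(0) = phi_1 gamma(1) + c_0
  gamma(1) = phi_1 gamma(0) + c_1
Substituting the second into the first: gamma(0) (1 - phi_1^2) = c_0 + phi_1 c_1, so
  gamma(0) = c_0 / (1 - phi_1^2) = 4 / (1 - (0.887)^2) = 4 / 0.213231 = 18.758998.
  gamma(1) = phi_1 gamma(0) = (0.887)(18.758998) = 16.639232.
Therefore gamma(1) = 16.6392 (to 4 decimal places).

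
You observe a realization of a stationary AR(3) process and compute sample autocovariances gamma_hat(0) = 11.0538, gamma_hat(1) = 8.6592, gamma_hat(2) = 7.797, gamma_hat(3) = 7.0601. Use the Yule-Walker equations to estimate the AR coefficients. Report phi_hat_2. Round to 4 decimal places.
\hat\phi_{2} = 0.1860

The Yule-Walker equations for an AR(p) process read, in matrix form,
  Gamma_p phi = r_p,   with   (Gamma_p)_{ij} = gamma(|i - j|),
                       (r_p)_i = gamma(i),   i,j = 1..p.
Substitute the sample gammas (Toeplitz matrix and right-hand side of size 3):
  Gamma_p = [[11.0538, 8.6592, 7.797], [8.6592, 11.0538, 8.6592], [7.797, 8.6592, 11.0538]]
  r_p     = [8.6592, 7.797, 7.0601]
Written out (R1..R3):
  (R1) 11.0538 phi_1 + 8.6592 phi_2 + 7.797 phi_3 = 8.6592
  (R2) 8.6592 phi_1 + 11.0538 phi_2 + 8.6592 phi_3 = 7.797
  (R3) 7.797 phi_1 + 8.6592 phi_2 + 11.0538 phi_3 = 7.0601
Gaussian elimination:
  R2 <- R2 - (8.6592/11.0538) R1 = R2 - (0.783369) R1:  4.270454 phi_2 + 2.551275 phi_3 = 1.013654
  R3 <- R3 - (7.797/11.0538) R1 = R3 - (0.705368) R1:  2.551275 phi_2 + 5.554043 phi_3 = 0.952175
  R3 <- R3 - (2.551275/4.270454) R2 = R3 - (0.597425) R2:  4.029849 phi_3 = 0.346593
Back-substitution:
  phi_hat_3 = 0.346593 / 4.029849 = 0.086006
  phi_hat_2 = (1.013654 - (2.551275)(0.086006)) / 4.270454 = 0.185982
  phi_hat_1 = (8.6592 - (8.6592)(0.185982) - (7.797)(0.086006)) / 11.0538 = 0.57701
So phi_hat = [0.5770, 0.1860, 0.0860].
Therefore phi_hat_2 = 0.1860.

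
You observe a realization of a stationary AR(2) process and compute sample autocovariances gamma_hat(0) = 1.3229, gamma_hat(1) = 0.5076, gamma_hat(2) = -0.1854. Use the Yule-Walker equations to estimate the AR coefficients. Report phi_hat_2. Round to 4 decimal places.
\hat\phi_{2} = -0.3370

The Yule-Walker equations for an AR(p) process read, in matrix form,
  Gamma_p phi = r_p,   with   (Gamma_p)_{ij} = gamma(|i - j|),
                       (r_p)_i = gamma(i),   i,j = 1..p.
Substitute the sample gammas (Toeplitz matrix and right-hand side of size 2):
  Gamma_p = [[1.3229, 0.5076], [0.5076, 1.3229]]
  r_p     = [0.5076, -0.1854]
Written out:
  1.3229 phi_1 + 0.5076 phi_2 = 0.5076
  0.5076 phi_1 + 1.3229 phi_2 = -0.1854
Solve by Cramer's rule:
  det = gamma(0)^2 - gamma(1)^2 = (1.3229)^2 - (0.5076)^2 = 1.75006441 - 0.25765776 = 1.49240665
  phi_hat_1 = [gamma(1) gamma(0) - gamma(1) gamma(2)] / det = [(0.5076)(1.3229) - (0.5076)(-0.1854)] / 1.49240665 = 0.76561308 / 1.49240665 = 0.513
  phi_hat_2 = [gamma(0) gamma(2) - gamma(1)^2] / det = [(1.3229)(-0.1854) - (0.5076)^2] / 1.49240665 = -0.50292342 / 1.49240665 = -0.337
So phi_hat = [0.5130, -0.3370].
Therefore phi_hat_2 = -0.3370.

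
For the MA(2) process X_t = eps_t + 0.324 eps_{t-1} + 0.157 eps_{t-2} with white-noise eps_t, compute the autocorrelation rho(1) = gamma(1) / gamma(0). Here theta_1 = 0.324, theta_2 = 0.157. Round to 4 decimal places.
\rho(1) = 0.3319

For an MA(q) process with theta_0 = 1, the autocovariance is
  gamma(k) = sigma^2 * sum_{i=0..q-k} theta_i * theta_{i+k},
and rho(k) = gamma(k) / gamma(0). Sigma^2 cancels.
  numerator   = (1)*(0.324) + (0.324)*(0.157) = 0.374868.
  denominator = (1)^2 + (0.324)^2 + (0.157)^2 = 1.129625.
  rho(1) = 0.374868 / 1.129625 = 0.3319.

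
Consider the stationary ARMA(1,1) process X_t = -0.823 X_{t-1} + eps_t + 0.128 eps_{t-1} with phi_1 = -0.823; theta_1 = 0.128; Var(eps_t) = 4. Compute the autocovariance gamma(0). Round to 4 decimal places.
\gamma(0) = 9.9878

Multiply the model equation by X_{t-k} and take expectations. With theta_0 = psi_0 = 1 and psi_j the MA(infinity) weights, this gives
  gamma(k) - sum_i phi_i gamma(k-i) = c_k,
  c_k = sigma^2 * sum_{j=k..q} theta_j psi_{j-k}   (c_k = 0 for k > q),
using gamma(-m) = gamma(m).
psi-weights needed (psi_j = theta_j + sum_i phi_i psi_{j-i}):
  psi_1 = theta_1 + phi_1 = 0.128 + (-0.823) = -0.695
Right-hand sides:
  c_0 = sigma^2 (1 + theta_1 psi_1) = 4 * (1 + (0.128)(-0.695)) = 4 * 0.91104 = 3.64416
  c_1 = sigma^2 theta_1 = 4 * (0.128) = 0.512
  c_2 = 0
Equations for k = 0 and k = 1 (AR order 1):
  gamma(0) = phi_1 gamma(1) + c_0
  gamma(1) = phi_1 gamma(0) + c_1
Substituting the second into the first: gamma(0) (1 - phi_1^2) = c_0 + phi_1 c_1, so
  gamma(0) = (c_0 + phi_1 c_1) / (1 - phi_1^2) = (3.64416 + (-0.823)(0.512)) / (1 - (-0.823)^2) = 3.222784 / 0.322671 = 9.987833.
Therefore gamma(0) = 9.9878 (to 4 decimal places).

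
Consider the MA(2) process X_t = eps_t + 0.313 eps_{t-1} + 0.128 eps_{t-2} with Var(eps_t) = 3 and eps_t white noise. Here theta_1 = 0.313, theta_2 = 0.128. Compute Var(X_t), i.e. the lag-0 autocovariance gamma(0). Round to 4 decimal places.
\gamma(0) = 3.3431

For an MA(q) process X_t = eps_t + sum_i theta_i eps_{t-i} with
Var(eps_t) = sigma^2, the variance is
  gamma(0) = sigma^2 * (1 + sum_i theta_i^2).
  sum_i theta_i^2 = (0.313)^2 + (0.128)^2 = 0.097969 + 0.016384 = 0.114353.
  gamma(0) = 3 * (1 + 0.114353) = 3 * 1.114353 = 3.343059, which rounds to 3.3431.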